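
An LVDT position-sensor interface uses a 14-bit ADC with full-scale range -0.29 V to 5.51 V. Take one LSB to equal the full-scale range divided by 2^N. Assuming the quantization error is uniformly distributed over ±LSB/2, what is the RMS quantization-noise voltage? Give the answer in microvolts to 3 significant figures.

Full-scale range = 5.51 V − (-0.29 V) = 5.8 V.
LSB = 5.8 V ÷ 2^14 = 5.8/16384 V = 354.00 µV.
σ_q = LSB/√12 = 354.00 µV/3.4641 = 102 µV.

102 µV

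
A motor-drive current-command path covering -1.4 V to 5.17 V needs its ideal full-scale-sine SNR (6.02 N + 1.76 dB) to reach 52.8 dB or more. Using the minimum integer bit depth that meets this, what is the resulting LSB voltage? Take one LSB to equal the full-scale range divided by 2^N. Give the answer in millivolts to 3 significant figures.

Range = 5.17 − (-1.4) = 6.57 V.
N ≥ (52.8 − 1.76)/6.02 = 8.478 → N_min = 9.
LSB = 6.57 V / 2^9 = 12.8 mV.

12.8 mV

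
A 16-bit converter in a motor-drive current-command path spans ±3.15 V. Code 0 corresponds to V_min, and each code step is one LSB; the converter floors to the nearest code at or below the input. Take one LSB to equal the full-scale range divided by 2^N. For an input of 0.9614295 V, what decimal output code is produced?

42769

Full-scale range = 3.15 V − (-3.15 V) = 6.3 V. LSB = 6.3 V / 2^16 ≈ 96.13 µV.
code = ⌊(V_in − V_min)/LSB⌋ = ⌊(V_in − V_min) × 2^16 / range⌋
     = ⌊(0.9614295 − (-3.15)) × 65536 / 6.3⌋ = ⌊4.1114295 × 65536/6.3⌋
     = ⌊42769.309⌋ = 42769.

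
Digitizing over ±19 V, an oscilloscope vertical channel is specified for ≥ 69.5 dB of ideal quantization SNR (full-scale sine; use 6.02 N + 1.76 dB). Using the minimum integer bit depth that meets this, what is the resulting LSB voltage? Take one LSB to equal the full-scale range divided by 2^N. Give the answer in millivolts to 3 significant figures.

9.28 mV

The full-scale span is 19 − (-19) = 38 V.
Solving 6.02 N ≥ 69.5 − 1.76: N ≥ 11.252. Round up → N = 12.
Step size = 38/4096 V = 9.28 mV.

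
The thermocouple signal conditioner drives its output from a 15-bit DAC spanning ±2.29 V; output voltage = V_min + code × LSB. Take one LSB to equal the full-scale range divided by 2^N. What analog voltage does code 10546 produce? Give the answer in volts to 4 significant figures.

-0.8160 V

Full-scale range = 2.29 V − (-2.29 V) = 4.58 V. LSB = 4.58 V / 2^15.
V_out = -2.29 + 10546 × (4.58/32768) V
      = -2.29 V + 1.47402 V = -0.815980 V.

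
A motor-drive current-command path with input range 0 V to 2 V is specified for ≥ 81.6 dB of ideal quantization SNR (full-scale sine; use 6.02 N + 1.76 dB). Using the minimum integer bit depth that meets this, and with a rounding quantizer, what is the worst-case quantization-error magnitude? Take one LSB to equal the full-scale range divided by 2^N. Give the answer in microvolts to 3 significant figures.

61.0 µV

V_FS = 2 V.
6.02 N + 1.76 ≥ 81.6 gives N ≥ 13.262, so the minimum integer is 14.
LSB = 2 V / 2^14 = 122.07 µV.
Half an LSB is 61.0 µV.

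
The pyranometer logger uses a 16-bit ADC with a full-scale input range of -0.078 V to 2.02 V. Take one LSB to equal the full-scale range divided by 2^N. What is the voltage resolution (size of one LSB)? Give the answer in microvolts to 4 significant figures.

32.01 µV

Range = 2.02 − (-0.078) = 2.098 V.
2^16 = 65536 levels.
Step size = 2.098/65536 V = 32.01 µV.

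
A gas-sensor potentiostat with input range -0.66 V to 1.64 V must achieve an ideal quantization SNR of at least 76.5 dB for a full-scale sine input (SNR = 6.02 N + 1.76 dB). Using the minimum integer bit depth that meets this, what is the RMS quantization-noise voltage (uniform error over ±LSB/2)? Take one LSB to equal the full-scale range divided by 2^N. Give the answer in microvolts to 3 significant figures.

81.0 µV

The full-scale span is 1.64 − (-0.66) = 2.3 V.
N ≥ (76.5 − 1.76)/6.02 = 12.415 → N_min = 13.
Step size = 2.3/8192 V = 280.76 µV.
RMS noise = LSB/√12 = 81.0 µV.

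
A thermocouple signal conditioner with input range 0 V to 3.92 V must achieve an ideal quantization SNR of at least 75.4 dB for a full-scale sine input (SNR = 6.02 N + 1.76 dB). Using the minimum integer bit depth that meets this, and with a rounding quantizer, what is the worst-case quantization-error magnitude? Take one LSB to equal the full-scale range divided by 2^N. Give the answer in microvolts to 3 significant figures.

239 µV

Range is 3.92 V.
N ≥ (75.4 − 1.76)/6.02 = 12.233 → N_min = 13.
Step size = 3.92/8192 V = 478.52 µV.
|e|_max = LSB/2 = 239 µV.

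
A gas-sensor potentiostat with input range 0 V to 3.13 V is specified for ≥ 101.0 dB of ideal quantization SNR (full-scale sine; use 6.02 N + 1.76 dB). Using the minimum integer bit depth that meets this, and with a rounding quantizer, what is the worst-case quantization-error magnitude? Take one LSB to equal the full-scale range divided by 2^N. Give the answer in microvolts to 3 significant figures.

11.9 µV

V_FS = 3.13 V.
Solving 6.02 N ≥ 101.0 − 1.76: N ≥ 16.485. Round up → N = 17.
LSB = 3.13 V / 2^17 = 23.880 µV.
|e|_max = LSB/2 = 11.9 µV.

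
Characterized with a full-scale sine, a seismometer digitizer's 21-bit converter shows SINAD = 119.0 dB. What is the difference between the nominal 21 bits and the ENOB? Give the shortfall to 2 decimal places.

N_eff = (119.0 − 1.76)/6.02 = 19.4751 bits.
21 − 19.4751 = 1.52 bits below nominal.

1.52 bits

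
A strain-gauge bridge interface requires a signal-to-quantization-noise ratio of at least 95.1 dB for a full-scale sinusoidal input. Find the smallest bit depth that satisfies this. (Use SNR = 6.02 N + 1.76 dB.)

Required N = ⌈(95.1 − 1.76)/6.02⌉ = ⌈15.505⌉ = 16.

16 bits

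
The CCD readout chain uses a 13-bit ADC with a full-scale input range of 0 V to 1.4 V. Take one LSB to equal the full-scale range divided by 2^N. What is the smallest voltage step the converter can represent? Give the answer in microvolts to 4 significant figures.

170.9 µV

Span = 1.4 V.
There are 2^13 = 8192 steps.
LSB = 1.4 V / 2^13 = 170.9 µV.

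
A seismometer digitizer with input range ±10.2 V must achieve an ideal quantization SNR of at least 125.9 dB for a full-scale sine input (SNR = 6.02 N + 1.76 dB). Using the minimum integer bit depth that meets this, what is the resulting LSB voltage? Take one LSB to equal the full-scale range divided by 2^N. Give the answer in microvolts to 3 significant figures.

9.73 µV

Full-scale range = 10.2 V − (-10.2 V) = 20.4 V.
Required N = ⌈(125.9 − 1.76)/6.02⌉ = ⌈20.621⌉ = 21.
One LSB is 20.4 V / 2097152 = 9.73 µV.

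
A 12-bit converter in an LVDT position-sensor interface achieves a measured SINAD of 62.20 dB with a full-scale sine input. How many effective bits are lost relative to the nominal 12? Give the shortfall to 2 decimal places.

1.96 bits

ENOB = (SINAD − 1.76)/6.02 = (62.20 − 1.76)/6.02 = 10.0399 bits.
Shortfall = 12 − 10.0399 = 1.9601 bits.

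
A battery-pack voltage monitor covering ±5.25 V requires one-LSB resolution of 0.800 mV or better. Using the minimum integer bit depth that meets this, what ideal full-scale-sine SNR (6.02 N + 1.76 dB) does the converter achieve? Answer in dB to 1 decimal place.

Span: 5.25 V − (-5.25 V) = 10.5 V.
Required number of levels: 10.5/0.800 mV = 13125; smallest N with 2^N ≥ that is 14.
SNR = 6.02 × 14 + 1.76 = 86.04 dB.

86.0 dB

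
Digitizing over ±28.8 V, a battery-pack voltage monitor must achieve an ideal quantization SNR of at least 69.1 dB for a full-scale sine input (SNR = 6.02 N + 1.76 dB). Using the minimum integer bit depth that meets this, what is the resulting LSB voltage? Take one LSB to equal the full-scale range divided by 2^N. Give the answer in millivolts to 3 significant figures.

14.1 mV

Full-scale range = 28.8 V − (-28.8 V) = 57.6 V.
N ≥ (69.1 − 1.76)/6.02 = 11.186 → N_min = 12.
LSB = 57.6 V ÷ 2^12 = 57.6/4096 V = 14.1 mV.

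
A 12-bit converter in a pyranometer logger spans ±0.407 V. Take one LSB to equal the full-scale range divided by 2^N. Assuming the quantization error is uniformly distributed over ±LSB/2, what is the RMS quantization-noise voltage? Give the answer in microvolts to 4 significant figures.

The full-scale span is 0.407 − (-0.407) = 0.814 V.
LSB = 0.814 V / 2^12 = 198.730 µV.
σ_q = LSB/√12 = 198.730 µV/3.4641 = 57.37 µV.

57.37 µV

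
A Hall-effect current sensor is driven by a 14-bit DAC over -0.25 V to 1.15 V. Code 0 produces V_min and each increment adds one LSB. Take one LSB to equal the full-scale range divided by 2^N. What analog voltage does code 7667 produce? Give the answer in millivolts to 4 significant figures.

405.1 mV

Span: 1.15 V − (-0.25 V) = 1.4 V. LSB = 1.4 V / 2^14.
Output = V_min + (7667/16384) × range = -0.25 + 0.467957 × 1.4 V
      = -0.25 + 0.655139 = 0.405139 V.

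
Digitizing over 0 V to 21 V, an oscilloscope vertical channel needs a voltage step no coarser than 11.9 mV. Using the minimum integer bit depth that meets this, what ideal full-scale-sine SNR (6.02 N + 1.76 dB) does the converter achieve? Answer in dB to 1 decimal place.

68.0 dB

Full-scale range = 21 V.
Levels needed ≥ 21/11.9 mV = 1765. 2^11 = 2048 suffices, so N_min = 11.
SNR = 6.02 × 11 + 1.76 = 67.98 dB.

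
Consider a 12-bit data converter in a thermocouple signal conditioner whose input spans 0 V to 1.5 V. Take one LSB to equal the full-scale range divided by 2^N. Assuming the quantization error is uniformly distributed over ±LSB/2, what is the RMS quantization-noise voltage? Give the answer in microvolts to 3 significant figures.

Full-scale range = 1.5 V.
LSB = 1.5 V ÷ 2^12 = 1.5/4096 V = 366.21 µV.
RMS of a uniform error over width LSB is LSB/√12 = 106 µV.

106 µV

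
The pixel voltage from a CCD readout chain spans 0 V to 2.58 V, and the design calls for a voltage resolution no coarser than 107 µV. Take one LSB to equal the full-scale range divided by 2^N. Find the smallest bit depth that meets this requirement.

Full-scale range = 2.58 V.
Levels needed ≥ 2.58/107 µV = 24110. 2^15 = 32768 suffices, so N_min = 15.

15 bits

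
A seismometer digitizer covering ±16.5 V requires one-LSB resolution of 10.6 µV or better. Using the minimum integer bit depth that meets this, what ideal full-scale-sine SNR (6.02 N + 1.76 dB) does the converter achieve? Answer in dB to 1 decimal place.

134.2 dB

Full-scale range = 16.5 V − (-16.5 V) = 33 V.
33 V / 10.6 µV = 3.113e6. Since 2^21 = 2097152 and 2^22 = 4194304, N = 22.
6.02(22) + 1.76 = 134.20 dB.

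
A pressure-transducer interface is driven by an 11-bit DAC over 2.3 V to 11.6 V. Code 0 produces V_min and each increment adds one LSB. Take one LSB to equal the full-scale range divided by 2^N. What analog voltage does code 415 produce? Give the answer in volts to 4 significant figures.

Range = 11.6 − (2.3) = 9.3 V. LSB = 9.3 V / 2^11.
Output = V_min + (415/2048) × range = 2.3 + 0.202637 × 9.3 V
      = 2.3 V + 1.88452 V = 4.18452 V.

4.185 V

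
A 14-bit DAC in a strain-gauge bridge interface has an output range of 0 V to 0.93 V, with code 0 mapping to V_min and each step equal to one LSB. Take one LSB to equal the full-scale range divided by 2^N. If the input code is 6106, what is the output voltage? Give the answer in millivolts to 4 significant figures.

Full-scale range = 0.93 V. LSB = 0.93 V / 2^14.
Output = V_min + (6106/16384) × range = 0 + 0.372681 × 0.93 V
      = 0 V + 0.346593 V = 0.346593 V.

346.6 mV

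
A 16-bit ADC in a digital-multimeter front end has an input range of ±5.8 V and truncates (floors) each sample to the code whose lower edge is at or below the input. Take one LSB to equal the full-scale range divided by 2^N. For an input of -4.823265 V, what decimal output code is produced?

The full-scale span is 5.8 − (-5.8) = 11.6 V. LSB = 11.6 V / 2^16 ≈ 177.0 µV.
code = ⌊(V_in − V_min)/LSB⌋ = ⌊(V_in − V_min) × 2^16 / range⌋
     = ⌊(-4.823265 − (-5.8)) × 65536 / 11.6⌋ = ⌊0.976735 × 65536/11.6⌋
     = ⌊5518.216⌋ = 5518.

5518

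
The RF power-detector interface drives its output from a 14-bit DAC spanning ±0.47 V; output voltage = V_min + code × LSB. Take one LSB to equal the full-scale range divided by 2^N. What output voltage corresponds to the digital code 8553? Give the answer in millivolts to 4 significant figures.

Range = 0.47 − (-0.47) = 0.94 V. LSB = 0.94 V / 2^14.
V_out = -0.47 + 8553 × (0.94/16384) V
      = -0.47 + 0.490712 = 0.0207117 V.

20.71 mV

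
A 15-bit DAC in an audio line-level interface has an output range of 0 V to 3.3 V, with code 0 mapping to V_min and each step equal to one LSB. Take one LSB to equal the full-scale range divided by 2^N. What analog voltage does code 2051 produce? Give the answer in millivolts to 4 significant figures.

Full-scale range = 3.3 V. LSB = 3.3 V / 2^15.
V_out = 0 + 2051 × (3.3/32768) V
      = 0 V + 0.206552 V = 0.206552 V.

206.6 mV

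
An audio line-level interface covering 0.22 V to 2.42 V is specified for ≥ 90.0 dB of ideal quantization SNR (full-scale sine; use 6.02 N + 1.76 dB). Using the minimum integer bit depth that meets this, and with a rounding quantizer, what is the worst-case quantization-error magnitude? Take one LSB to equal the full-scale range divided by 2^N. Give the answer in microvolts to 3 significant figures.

The full-scale span is 2.42 − (0.22) = 2.2 V.
6.02 N + 1.76 ≥ 90.0 gives N ≥ 14.658, so the minimum integer is 15.
LSB = 2.2 V ÷ 2^15 = 2.2/32768 V = 67.139 µV.
|e|_max = LSB/2 = 33.6 µV.

33.6 µV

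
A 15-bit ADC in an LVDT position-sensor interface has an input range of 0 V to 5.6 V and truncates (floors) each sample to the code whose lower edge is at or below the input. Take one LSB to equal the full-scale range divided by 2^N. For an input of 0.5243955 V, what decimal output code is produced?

3068

Range is 5.6 V. LSB = 5.6 V / 2^15 ≈ 170.9 µV.
(V_in − V_min) × 2^15/range = (0.5243955 − (0)) × 32768/5.6 = 3068.463.
Floor → code = 3068.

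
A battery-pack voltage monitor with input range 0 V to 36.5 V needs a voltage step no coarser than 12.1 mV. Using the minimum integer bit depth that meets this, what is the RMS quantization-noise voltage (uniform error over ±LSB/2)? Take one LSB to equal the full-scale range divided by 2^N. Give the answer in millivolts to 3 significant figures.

2.57 mV

Span = 36.5 V.
Required number of levels: 36.5/12.1 mV = 3016.5; smallest N with 2^N ≥ that is 12.
Step size = 36.5/4096 V = 8.9111 mV.
V_rms = LSB/√12 = 2.57 mV.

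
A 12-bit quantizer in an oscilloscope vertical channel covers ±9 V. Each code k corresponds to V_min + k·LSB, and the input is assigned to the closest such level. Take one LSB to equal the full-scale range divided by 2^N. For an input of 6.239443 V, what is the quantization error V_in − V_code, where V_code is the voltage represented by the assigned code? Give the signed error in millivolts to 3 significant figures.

−0.791 mV

Span: 9 V − (-9 V) = 18 V. LSB = 18 V / 2^12 ≈ 4.395 mV.
(V_in − V_min)/LSB = (6.239443 − (-9)) × 4096/18 = 3467.8199 → nearest code k = 3468.
V_code = V_min + k × range/2^12 = -9 + 3468 × 18/4096 = 6.240234375 V.
V_in − V_code = 6.239443 − (6.240234375) = −0.791 mV.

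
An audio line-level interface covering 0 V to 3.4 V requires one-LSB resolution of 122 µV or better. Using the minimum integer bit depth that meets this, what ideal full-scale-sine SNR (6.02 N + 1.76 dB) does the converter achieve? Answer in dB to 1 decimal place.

92.1 dB

Range is 3.4 V.
Need 2^N ≥ 3.4 V / 122 µV = 27870 → N_min = 15.
SNR = 6.02 × 15 + 1.76 = 92.06 dB.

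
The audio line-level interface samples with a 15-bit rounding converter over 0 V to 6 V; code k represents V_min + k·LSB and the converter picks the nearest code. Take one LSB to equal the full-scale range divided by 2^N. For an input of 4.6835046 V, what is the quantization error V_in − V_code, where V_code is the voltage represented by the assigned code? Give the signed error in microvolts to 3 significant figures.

+32.9 µV

Range is 6 V. LSB = 6 V / 2^15 ≈ 183.1 µV.
(V_in − V_min)/LSB = (4.6835046 − (0)) × 32768/6 = 25578.1798 → nearest code k = 25578.
V_code = 0 + (25578/32768) × 6 = 4.6834716797 V.
e = 4.6835046 − (4.6834716797) = +32.9 µV.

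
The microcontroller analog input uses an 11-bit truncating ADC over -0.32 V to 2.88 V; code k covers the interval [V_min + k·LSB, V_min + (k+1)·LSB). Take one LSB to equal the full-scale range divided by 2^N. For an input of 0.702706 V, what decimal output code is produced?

654

Span: 2.88 V − (-0.32 V) = 3.2 V. LSB = 3.2 V / 2^11 ≈ 1.562 mV.
code = ⌊(V_in − V_min)/LSB⌋ = ⌊(V_in − V_min) × 2^11 / range⌋
     = ⌊(0.702706 − (-0.32)) × 2048 / 3.2⌋ = ⌊1.022706 × 2048/3.2⌋
     = ⌊654.532⌋ = 654.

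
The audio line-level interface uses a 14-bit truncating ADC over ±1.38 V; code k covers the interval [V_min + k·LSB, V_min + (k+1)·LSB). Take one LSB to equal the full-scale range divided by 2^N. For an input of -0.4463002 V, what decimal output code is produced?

The full-scale span is 1.38 − (-1.38) = 2.76 V. LSB = 2.76 V / 2^14 ≈ 168.5 µV.
code = ⌊(V_in − V_min)/LSB⌋ = ⌊(V_in − V_min) × 2^14 / range⌋
     = ⌊(-0.4463002 − (-1.38)) × 16384 / 2.76⌋ = ⌊0.9336998 × 16384/2.76⌋
     = ⌊5542.659⌋ = 5542.

5542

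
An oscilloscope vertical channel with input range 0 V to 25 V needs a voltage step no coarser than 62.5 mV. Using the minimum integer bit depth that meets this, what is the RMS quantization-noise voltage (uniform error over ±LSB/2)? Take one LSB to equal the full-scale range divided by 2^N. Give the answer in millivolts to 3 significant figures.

14.1 mV

Range is 25 V.
Levels needed ≥ 25/62.5 mV = 400.0. 2^9 = 512 suffices, so N_min = 9.
Step size = 25/512 V = 48.828 mV.
σ_q = LSB/√12 = 48.828 mV/3.4641 = 14.1 mV.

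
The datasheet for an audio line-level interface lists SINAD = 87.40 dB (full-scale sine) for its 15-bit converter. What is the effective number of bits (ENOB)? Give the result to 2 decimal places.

(87.40 − 1.76) / 6.02 = 85.64/6.02 = 14.2259 effective bits.

14.23 bits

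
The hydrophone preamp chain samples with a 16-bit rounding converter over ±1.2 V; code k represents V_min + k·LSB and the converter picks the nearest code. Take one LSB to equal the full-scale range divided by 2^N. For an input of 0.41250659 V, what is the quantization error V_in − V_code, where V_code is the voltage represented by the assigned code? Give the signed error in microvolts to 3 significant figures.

+6.59 µV

Span: 1.2 V − (-1.2 V) = 2.4 V. LSB = 2.4 V / 2^16 ≈ 36.62 µV.
(V_in − V_min)/LSB = (0.41250659 − (-1.2)) × 65536/2.4 = 44032.1800 → nearest code k = 44032.
Reconstructed level: -1.2 + 44032 × 2.4/65536 V = 0.41250000000 V.
Error = V_in − V_code = 0.41250659 − (0.41250000000) = +6.59 µV.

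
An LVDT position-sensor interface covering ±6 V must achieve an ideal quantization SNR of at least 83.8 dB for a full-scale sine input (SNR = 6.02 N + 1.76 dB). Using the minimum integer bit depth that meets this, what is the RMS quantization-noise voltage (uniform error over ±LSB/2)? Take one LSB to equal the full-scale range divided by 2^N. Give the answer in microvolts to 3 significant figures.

211 µV

Full-scale range = 6 V − (-6 V) = 12 V.
N ≥ (83.8 − 1.76)/6.02 = 13.628 → N_min = 14.
LSB = 12 V / 2^14 = 0.73242 mV.
RMS noise = LSB/√12 = 211 µV.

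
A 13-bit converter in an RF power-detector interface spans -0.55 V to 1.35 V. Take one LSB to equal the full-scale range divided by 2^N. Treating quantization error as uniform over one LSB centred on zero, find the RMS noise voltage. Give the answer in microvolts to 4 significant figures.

66.95 µV

Span: 1.35 V − (-0.55 V) = 1.9 V.
Step size = 1.9/8192 V = 231.934 µV.
V_rms = LSB/√12 = 231.934 µV / √12 = 66.95 µV.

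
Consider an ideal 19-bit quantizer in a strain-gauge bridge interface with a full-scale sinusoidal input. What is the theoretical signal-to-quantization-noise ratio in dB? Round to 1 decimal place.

6.02(19) + 1.76 = 114.38 + 1.76 = 116.14 dB.

116.1 dB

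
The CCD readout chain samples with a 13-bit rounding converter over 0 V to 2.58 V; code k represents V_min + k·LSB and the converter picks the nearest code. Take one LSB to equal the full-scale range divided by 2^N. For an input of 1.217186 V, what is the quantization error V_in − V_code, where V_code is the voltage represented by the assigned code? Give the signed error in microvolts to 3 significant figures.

−62.5 µV

Range is 2.58 V. LSB = 2.58 V / 2^13 ≈ 314.9 µV.
(V_in − V_min)/LSB = (1.217186 − (0)) × 8192/2.58 = 3864.8014 → nearest code k = 3865.
V_code = V_min + k × range/2^13 = 0 + 3865 × 2.58/8192 = 1.217248535 V.
V_in − V_code = 1.217186 − (1.217248535) = −62.5 µV.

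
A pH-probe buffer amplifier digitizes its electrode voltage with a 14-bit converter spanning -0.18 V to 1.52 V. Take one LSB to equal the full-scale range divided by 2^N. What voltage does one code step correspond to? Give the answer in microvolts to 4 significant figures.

Full-scale range = 1.52 V − (-0.18 V) = 1.7 V.
There are 2^14 = 16384 steps.
LSB = 1.7 V ÷ 2^14 = 1.7/16384 V = 103.8 µV.

103.8 µV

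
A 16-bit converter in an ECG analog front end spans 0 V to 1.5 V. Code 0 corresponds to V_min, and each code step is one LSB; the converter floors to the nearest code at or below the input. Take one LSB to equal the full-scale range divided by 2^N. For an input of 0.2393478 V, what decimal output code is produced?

Span = 1.5 V. LSB = 1.5 V / 2^16 ≈ 22.89 µV.
V_in − V_min = 0.2393478 − (0) = 0.2393478 V.
Divide by LSB: 0.2393478 × 65536/1.5 = 10457.2649.
Truncating gives code 10457.

10457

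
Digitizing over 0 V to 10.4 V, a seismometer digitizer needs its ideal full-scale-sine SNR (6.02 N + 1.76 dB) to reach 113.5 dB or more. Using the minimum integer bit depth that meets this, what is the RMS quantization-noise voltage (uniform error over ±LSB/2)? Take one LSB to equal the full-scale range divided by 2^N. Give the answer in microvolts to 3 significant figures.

Full-scale range = 10.4 V.
Solving 6.02 N ≥ 113.5 − 1.76: N ≥ 18.561. Round up → N = 19.
Step size = 10.4/524288 V = 19.836 µV.
RMS noise = LSB/√12 = 5.73 µV.

5.73 µV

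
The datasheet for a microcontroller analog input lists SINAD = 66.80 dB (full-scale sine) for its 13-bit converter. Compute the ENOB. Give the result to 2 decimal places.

10.80 bits

Inverting SNR = 6.02 N + 1.76: N_eff = (66.80 − 1.76)/6.02 = 10.8040.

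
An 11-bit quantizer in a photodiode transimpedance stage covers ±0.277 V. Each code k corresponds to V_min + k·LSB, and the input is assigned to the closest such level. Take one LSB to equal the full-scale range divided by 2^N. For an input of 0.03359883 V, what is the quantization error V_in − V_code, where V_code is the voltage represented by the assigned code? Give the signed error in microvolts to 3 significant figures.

+55.9 µV

Span: 0.277 V − (-0.277 V) = 0.554 V. LSB = 0.554 V / 2^11 ≈ 270.5 µV.
(V_in − V_min)/LSB = (0.03359883 − (-0.277)) × 2048/0.554 = 1148.2065 → nearest code k = 1148.
V_code = V_min + k × range/2^11 = -0.277 + 1148 × 0.554/2048 = 0.03354296875 V.
e = 0.03359883 − (0.03354296875) = +55.9 µV.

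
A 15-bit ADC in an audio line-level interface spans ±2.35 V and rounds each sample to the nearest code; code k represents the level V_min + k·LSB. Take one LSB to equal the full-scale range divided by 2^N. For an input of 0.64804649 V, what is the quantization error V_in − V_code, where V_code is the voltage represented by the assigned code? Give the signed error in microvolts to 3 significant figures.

Span: 2.35 V − (-2.35 V) = 4.7 V. LSB = 4.7 V / 2^15 ≈ 143.4 µV.
(V_in − V_min)/LSB = (0.64804649 − (-2.35)) × 32768/4.7 = 20902.1250 → nearest code k = 20902.
Reconstructed level: -2.35 + 20902 × 4.7/32768 V = 0.64802856445 V.
e = 0.64804649 − (0.64802856445) = +17.9 µV.

+17.9 µV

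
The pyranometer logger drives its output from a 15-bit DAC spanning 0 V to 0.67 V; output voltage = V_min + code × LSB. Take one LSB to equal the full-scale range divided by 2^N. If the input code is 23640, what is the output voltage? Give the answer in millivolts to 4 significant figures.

483.4 mV

V_FS = 0.67 V. LSB = 0.67 V / 2^15.
V_out = 0 + 23640 × (0.67/32768) V
      = 0 V + 0.483362 V = 0.483362 V.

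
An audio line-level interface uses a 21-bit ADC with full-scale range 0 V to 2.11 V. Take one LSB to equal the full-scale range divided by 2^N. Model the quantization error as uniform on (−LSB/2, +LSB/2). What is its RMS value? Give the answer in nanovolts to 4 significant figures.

290.4 nV

Range is 2.11 V.
Step size = 2.11/2097152 V = 1.00613 µV.
V_rms = LSB/√12 = 1.00613 µV / √12 = 290.4 nV.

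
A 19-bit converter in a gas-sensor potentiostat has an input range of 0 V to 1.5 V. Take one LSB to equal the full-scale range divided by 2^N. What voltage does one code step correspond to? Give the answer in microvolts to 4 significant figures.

Full-scale range = 1.5 V.
2^19 = 524288 levels.
One LSB is 1.5 V / 524288 = 2.861 µV.

2.861 µV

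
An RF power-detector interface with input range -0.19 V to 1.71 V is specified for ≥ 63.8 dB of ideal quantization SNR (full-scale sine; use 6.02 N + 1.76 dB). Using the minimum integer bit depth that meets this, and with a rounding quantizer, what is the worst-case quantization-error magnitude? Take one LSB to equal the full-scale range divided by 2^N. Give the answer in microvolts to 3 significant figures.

464 µV

Span: 1.71 V − (-0.19 V) = 1.9 V.
N ≥ (63.8 − 1.76)/6.02 = 10.306 → N_min = 11.
LSB = 1.9 V ÷ 2^11 = 1.9/2048 V = 0.92773 mV.
Half an LSB is 464 µV.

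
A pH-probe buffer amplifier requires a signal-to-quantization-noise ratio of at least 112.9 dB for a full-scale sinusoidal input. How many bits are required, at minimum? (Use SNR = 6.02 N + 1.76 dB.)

19 bits

Required N = ⌈(112.9 − 1.76)/6.02⌉ = ⌈18.462⌉ = 19.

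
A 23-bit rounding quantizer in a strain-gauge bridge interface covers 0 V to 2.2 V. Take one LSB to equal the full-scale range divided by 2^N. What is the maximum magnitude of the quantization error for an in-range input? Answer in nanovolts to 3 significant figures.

Range is 2.2 V.
LSB = 2.2 V / 2^23 = 262.26 nV.
A rounding quantizer has |error| ≤ LSB/2 = 131 nV.

131 nV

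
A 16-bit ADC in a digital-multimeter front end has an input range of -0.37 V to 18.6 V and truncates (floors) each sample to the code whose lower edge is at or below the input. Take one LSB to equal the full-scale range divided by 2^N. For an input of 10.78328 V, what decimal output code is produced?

Full-scale range = 18.6 V − (-0.37 V) = 18.97 V. LSB = 18.97 V / 2^16 ≈ 289.5 µV.
code = ⌊(V_in − V_min)/LSB⌋ = ⌊(V_in − V_min) × 2^16 / range⌋
     = ⌊(10.78328 − (-0.37)) × 65536 / 18.97⌋ = ⌊11.15328 × 65536/18.97⌋
     = ⌊38531.437⌋ = 38531.

38531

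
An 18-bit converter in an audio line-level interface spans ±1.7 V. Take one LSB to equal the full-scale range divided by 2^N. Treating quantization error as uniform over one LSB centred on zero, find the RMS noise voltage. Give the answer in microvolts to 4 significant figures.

3.744 µV

The full-scale span is 1.7 − (-1.7) = 3.4 V.
Step size = 3.4/262144 V = 12.9700 µV.
σ_q = LSB/√12 = 12.9700 µV/3.4641 = 3.744 µV.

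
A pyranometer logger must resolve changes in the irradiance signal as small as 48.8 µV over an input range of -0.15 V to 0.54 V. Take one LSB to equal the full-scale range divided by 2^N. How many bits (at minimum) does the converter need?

The full-scale span is 0.54 − (-0.15) = 0.69 V.
0.69 V / 48.8 µV = 14140. Since 2^13 = 8192 and 2^14 = 16384, N = 14.

14 bits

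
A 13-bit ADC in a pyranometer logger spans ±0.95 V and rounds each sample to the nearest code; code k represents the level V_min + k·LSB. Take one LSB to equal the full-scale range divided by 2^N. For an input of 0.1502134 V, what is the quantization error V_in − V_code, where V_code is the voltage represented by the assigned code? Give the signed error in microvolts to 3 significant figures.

Range = 0.95 − (-0.95) = 1.9 V. LSB = 1.9 V / 2^13 ≈ 231.9 µV.
(0.1502134 − (-0.95)) / LSB = 1.1002134 × 8192/1.9 = 4743.6569. Nearest integer: k = 4744.
Reconstructed level: -0.95 + 4744 × 1.9/8192 V = 0.1502929688 V.
Error = V_in − V_code = 0.1502134 − (0.1502929688) = −79.6 µV.

−79.6 µV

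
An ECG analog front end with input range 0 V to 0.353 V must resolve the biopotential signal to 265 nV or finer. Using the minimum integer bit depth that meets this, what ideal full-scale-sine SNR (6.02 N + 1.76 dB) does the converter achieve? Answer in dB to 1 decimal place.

128.2 dB

V_FS = 0.353 V.
Need 2^N ≥ 0.353 V / 265 nV = 1.332e6 → N_min = 21.
Ideal SNR at N = 21: 6.02·21 + 1.76 = 128.2 dB.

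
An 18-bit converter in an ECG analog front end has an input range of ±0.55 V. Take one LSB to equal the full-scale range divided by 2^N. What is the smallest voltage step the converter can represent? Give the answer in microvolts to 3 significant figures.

4.20 µV

The full-scale span is 0.55 − (-0.55) = 1.1 V.
2^18 = 262144 levels.
LSB = 1.1 V / 2^18 = 4.20 µV.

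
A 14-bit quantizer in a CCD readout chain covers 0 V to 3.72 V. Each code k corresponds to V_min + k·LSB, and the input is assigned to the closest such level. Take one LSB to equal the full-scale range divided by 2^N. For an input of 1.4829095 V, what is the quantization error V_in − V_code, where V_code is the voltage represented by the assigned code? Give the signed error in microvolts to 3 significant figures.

+40.8 µV

Range is 3.72 V. LSB = 3.72 V / 2^14 ≈ 227.1 µV.
(V_in − V_min)/LSB = (1.4829095 − (0)) × 16384/3.72 = 6531.1799 → nearest code k = 6531.
Reconstructed level: 0 + 6531 × 3.72/16384 V = 1.4828686523 V.
e = 1.4829095 − (1.4828686523) = +40.8 µV.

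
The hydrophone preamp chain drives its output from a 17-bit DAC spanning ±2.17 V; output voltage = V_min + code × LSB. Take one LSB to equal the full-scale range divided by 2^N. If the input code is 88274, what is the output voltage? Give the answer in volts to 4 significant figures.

0.7529 V

Full-scale range = 2.17 V − (-2.17 V) = 4.34 V. LSB = 4.34 V / 2^17.
Output = V_min + (88274/131072) × range = -2.17 + 0.673477 × 4.34 V
      = -2.17 + 2.92289 = 0.752891 V.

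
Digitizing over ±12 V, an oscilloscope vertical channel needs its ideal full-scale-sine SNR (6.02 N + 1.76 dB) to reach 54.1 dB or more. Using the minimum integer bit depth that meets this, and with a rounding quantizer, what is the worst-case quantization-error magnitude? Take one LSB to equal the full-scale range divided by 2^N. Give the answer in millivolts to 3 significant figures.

Full-scale range = 12 V − (-12 V) = 24 V.
N ≥ (54.1 − 1.76)/6.02 = 8.694 → N_min = 9.
One LSB is 24 V / 512 = 46.875 mV.
Max error for round-to-nearest is LSB/2 = 23.4 mV.

23.4 mV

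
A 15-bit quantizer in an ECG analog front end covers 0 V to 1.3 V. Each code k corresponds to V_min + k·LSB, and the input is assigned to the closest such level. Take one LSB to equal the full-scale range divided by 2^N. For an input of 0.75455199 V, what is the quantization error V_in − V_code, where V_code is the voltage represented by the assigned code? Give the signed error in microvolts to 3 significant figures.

Span = 1.3 V. LSB = 1.3 V / 2^15 ≈ 39.67 µV.
(0.75455199 − (0)) / LSB = 0.75455199 × 32768/1.3 = 19019.3535. Nearest integer: k = 19019.
V_code = V_min + k × range/2^15 = 0 + 19019 × 1.3/32768 = 0.75453796387 V.
Error = V_in − V_code = 0.75455199 − (0.75453796387) = +14.0 µV.

+14.0 µV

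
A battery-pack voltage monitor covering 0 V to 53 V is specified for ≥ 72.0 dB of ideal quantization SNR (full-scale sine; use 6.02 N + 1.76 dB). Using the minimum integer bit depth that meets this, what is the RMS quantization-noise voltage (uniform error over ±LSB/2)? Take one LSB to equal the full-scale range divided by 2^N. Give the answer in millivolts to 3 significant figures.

3.74 mV

Range is 53 V.
N ≥ (72.0 − 1.76)/6.02 = 11.668 → N_min = 12.
One LSB is 53 V / 4096 = 12.939 mV.
V_rms = LSB/√12 = 3.74 mV.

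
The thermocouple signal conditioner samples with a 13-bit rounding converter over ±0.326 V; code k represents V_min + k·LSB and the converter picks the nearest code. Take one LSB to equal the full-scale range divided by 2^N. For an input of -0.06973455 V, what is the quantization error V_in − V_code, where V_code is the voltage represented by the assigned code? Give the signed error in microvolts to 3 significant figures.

Full-scale range = 0.326 V − (-0.326 V) = 0.652 V. LSB = 0.652 V / 2^13 ≈ 79.59 µV.
(-0.06973455 − (-0.326)) / LSB = 0.25626545 × 8192/0.652 = 3219.8260. Nearest integer: k = 3220.
V_code = -0.326 + (3220/8192) × 0.652 = -0.06972070313 V.
V_in − V_code = -0.06973455 − (-0.06972070313) = −13.8 µV.

−13.8 µV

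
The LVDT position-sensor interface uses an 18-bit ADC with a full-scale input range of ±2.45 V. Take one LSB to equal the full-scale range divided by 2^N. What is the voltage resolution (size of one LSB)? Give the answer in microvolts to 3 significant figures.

18.7 µV

Span: 2.45 V − (-2.45 V) = 4.9 V.
Number of codes = 2^18 = 262144.
One LSB is 4.9 V / 262144 = 18.7 µV.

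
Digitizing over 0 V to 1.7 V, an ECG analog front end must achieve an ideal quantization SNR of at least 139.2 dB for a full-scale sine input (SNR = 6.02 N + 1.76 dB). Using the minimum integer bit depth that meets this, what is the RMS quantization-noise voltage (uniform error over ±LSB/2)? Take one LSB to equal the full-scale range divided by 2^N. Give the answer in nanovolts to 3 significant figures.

Span = 1.7 V.
Required N = ⌈(139.2 − 1.76)/6.02⌉ = ⌈22.831⌉ = 23.
Step size = 1.7/8388608 V = 202.66 nV.
V_rms = LSB/√12 = 58.5 nV.

58.5 nV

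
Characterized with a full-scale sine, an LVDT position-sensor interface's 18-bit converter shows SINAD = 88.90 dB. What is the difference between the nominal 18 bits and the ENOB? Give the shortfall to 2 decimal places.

Effective bits = (88.90 − 1.76)/6.02 = 14.4751.
Lost resolution: 18 − 14.4751 = 3.5249 bits.

3.52 bits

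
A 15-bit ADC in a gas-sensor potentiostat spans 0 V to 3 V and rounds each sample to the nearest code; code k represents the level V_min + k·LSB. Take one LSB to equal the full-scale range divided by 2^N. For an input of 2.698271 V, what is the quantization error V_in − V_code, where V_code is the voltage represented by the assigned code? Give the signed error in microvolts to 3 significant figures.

Full-scale range = 3 V. LSB = 3 V / 2^15 ≈ 91.55 µV.
(2.698271 − (0)) / LSB = 2.698271 × 32768/3 = 29472.3147. Nearest integer: k = 29472.
Reconstructed level: 0 + 29472 × 3/32768 V = 2.6982421875 V.
Error = V_in − V_code = 2.698271 − (2.6982421875) = +28.8 µV.

+28.8 µV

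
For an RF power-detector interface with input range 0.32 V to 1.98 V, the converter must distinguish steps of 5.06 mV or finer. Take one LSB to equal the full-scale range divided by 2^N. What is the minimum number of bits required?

9 bits

Range = 1.98 − (0.32) = 1.66 V.
Need 2^N ≥ 1.66 V / 5.06 mV = 328.1 → N_min = 9.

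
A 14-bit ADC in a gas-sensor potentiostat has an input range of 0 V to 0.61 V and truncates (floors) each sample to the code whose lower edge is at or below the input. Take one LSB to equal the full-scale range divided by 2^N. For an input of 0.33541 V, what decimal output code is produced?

9008

Range is 0.61 V. LSB = 0.61 V / 2^14 ≈ 37.23 µV.
V_in − V_min = 0.33541 − (0) = 0.33541 V.
Divide by LSB: 0.33541 × 16384/0.61 = 9008.7827.
Truncating gives code 9008.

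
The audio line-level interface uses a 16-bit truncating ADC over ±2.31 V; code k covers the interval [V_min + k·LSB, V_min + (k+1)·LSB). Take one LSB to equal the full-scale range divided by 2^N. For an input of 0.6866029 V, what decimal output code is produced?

42507

Span: 2.31 V − (-2.31 V) = 4.62 V. LSB = 4.62 V / 2^16 ≈ 70.50 µV.
(V_in − V_min) × 2^16/range = (0.6866029 − (-2.31)) × 65536/4.62 = 42507.655.
Floor → code = 42507.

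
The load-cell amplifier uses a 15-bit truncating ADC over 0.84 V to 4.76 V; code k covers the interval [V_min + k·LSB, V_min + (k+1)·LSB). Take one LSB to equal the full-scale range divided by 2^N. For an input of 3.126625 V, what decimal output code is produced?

The full-scale span is 4.76 − (0.84) = 3.92 V. LSB = 3.92 V / 2^15 ≈ 119.6 µV.
(V_in − V_min) × 2^15/range = (3.126625 − (0.84)) × 32768/3.92 = 19114.318.
Floor → code = 19114.

19114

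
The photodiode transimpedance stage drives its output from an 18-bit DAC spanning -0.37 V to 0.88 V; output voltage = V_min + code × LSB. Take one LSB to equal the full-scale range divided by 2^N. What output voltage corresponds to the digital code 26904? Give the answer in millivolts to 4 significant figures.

-241.7 mV

Range = 0.88 − (-0.37) = 1.25 V. LSB = 1.25 V / 2^18.
V_out = V_min + code × LSB = -0.37 V + 26904 × 1.25 V / 262144
      = -0.37 + 0.128288 = -0.241712 V.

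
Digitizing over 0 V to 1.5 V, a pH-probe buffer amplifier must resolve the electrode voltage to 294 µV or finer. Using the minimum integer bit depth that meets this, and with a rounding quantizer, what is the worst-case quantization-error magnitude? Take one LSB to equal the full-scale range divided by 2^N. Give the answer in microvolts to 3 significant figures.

V_FS = 1.5 V.
Levels needed ≥ 1.5/294 µV = 5102. 2^13 = 8192 suffices, so N_min = 13.
Step size = 1.5/8192 V = 183.11 µV.
Max error for round-to-nearest is LSB/2 = 91.6 µV.

91.6 µV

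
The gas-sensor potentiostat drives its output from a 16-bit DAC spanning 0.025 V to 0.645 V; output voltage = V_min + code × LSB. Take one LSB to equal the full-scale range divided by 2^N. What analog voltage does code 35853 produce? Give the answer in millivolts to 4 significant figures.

Full-scale range = 0.645 V − (0.025 V) = 0.62 V. LSB = 0.62 V / 2^16.
Output = V_min + (35853/65536) × range = 0.025 + 0.547073 × 0.62 V
      = 0.025 + 0.339185 = 0.364185 V.

364.2 mV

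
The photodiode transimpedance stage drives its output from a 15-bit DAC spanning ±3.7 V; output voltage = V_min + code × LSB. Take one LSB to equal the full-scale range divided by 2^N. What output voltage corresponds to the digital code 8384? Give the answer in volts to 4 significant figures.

Span: 3.7 V − (-3.7 V) = 7.4 V. LSB = 7.4 V / 2^15.
Output = V_min + (8384/32768) × range = -3.7 + 0.255859 × 7.4 V
      = -3.7 + 1.89336 = -1.80664 V.

-1.807 V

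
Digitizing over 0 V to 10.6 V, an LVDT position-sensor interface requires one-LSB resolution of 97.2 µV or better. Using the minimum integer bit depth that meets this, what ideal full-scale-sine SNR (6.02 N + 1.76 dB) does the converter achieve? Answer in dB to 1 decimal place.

Range is 10.6 V.
10.6 V / 97.2 µV = 109100. Since 2^16 = 65536 and 2^17 = 131072, N = 17.
Ideal SNR at N = 17: 6.02·17 + 1.76 = 104.1 dB.

104.1 dB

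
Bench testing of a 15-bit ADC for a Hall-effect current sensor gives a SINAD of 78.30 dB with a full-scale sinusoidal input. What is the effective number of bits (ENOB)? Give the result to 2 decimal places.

ENOB = (78.30 − 1.76)/6.02 = 12.7143 bits.

12.71 bits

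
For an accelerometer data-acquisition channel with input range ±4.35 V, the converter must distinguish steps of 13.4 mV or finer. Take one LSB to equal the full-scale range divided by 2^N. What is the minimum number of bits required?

10 bits

Range = 4.35 − (-4.35) = 8.7 V.
8.7 V / 13.4 mV = 649.3. Since 2^9 = 512 and 2^10 = 1024, N = 10.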